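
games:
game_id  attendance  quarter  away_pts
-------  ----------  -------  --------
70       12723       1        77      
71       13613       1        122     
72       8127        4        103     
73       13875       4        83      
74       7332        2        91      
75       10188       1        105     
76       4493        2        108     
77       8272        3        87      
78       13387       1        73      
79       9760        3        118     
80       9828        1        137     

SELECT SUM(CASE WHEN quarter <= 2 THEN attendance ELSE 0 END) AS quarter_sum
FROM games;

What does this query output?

71564

game_id=70: ✓ → 12723
game_id=71: ✓ → 13613
game_id=72: ✗
game_id=73: ✗
game_id=74: ✓ → 7332
game_id=75: ✓ → 10188
game_id=76: ✓ → 4493
game_id=77: ✗
game_id=78: ✓ → 13387
game_id=79: ✗
game_id=80: ✓ → 9828
quarter_sum = 12723 + 13613 + 7332 + 10188 + 4493 + 13387 + 9828 = 71564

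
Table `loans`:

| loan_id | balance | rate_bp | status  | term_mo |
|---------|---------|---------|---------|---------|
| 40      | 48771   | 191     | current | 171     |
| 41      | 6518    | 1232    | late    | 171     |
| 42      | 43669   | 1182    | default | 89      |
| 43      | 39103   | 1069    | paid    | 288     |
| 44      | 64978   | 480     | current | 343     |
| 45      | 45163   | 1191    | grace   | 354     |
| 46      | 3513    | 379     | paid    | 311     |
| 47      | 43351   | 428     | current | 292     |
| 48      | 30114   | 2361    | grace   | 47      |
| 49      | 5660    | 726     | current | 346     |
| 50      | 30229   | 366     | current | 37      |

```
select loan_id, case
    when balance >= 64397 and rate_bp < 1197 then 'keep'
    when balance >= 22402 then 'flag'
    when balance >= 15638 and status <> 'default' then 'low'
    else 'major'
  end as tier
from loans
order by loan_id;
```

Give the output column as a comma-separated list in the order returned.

flag, major, flag, flag, keep, flag, major, flag, flag, major, flag

loan_id=40: balance >= 22402 → flag
loan_id=41: ELSE → major
loan_id=42: balance >= 22402 → flag
loan_id=43: balance >= 22402 → flag
loan_id=44: balance >= 64397 and rate_bp < 1197 → keep
loan_id=45: balance >= 22402 → flag
loan_id=46: ELSE → major
loan_id=47: balance >= 22402 → flag
loan_id=48: balance >= 22402 → flag
loan_id=49: ELSE → major
loan_id=50: balance >= 22402 → flag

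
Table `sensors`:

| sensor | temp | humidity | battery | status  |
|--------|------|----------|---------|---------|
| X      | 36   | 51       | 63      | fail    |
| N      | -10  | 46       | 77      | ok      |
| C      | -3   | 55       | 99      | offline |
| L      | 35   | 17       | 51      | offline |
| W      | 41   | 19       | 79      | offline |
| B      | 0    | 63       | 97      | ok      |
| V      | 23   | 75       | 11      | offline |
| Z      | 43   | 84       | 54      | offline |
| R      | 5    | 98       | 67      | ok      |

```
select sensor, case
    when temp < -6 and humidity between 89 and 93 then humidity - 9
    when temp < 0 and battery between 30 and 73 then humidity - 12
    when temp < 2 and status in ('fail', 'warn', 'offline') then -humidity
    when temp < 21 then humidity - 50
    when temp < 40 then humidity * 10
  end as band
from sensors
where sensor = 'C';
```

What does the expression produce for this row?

sensor = C: temp=-3, humidity=55, battery=99, status=offline.
temp < -6 and humidity between 89 and 93 → false
temp < 0 and battery between 30 and 73 → false
temp < 2 and status in ('fail', 'warn', 'offline') → true → -55

-55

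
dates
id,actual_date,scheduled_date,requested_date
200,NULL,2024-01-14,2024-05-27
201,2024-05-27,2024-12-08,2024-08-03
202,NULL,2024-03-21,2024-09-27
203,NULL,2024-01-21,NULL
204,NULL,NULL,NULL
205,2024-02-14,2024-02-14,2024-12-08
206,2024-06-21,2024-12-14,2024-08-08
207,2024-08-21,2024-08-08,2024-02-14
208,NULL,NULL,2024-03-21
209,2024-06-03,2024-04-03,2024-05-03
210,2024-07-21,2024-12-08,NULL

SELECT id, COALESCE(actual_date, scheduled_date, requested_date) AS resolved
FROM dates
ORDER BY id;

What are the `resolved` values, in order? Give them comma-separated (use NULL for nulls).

2024-01-14, 2024-05-27, 2024-03-21, 2024-01-21, NULL, 2024-02-14, 2024-06-21, 2024-08-21, 2024-03-21, 2024-06-03, 2024-07-21

id=200: actual_date=NULL, scheduled_date=2024-01-14 → 2024-01-14
id=201: actual_date=2024-05-27 → 2024-05-27
id=202: actual_date=NULL, scheduled_date=2024-03-21 → 2024-03-21
id=203: actual_date=NULL, scheduled_date=2024-01-21 → 2024-01-21
id=204: actual_date=NULL, scheduled_date=NULL, requested_date=NULL (all NULL) → NULL
id=205: actual_date=2024-02-14 → 2024-02-14
id=206: actual_date=2024-06-21 → 2024-06-21
id=207: actual_date=2024-08-21 → 2024-08-21
id=208: actual_date=NULL, scheduled_date=NULL, requested_date=2024-03-21 → 2024-03-21
id=209: actual_date=2024-06-03 → 2024-06-03
id=210: actual_date=2024-07-21 → 2024-07-21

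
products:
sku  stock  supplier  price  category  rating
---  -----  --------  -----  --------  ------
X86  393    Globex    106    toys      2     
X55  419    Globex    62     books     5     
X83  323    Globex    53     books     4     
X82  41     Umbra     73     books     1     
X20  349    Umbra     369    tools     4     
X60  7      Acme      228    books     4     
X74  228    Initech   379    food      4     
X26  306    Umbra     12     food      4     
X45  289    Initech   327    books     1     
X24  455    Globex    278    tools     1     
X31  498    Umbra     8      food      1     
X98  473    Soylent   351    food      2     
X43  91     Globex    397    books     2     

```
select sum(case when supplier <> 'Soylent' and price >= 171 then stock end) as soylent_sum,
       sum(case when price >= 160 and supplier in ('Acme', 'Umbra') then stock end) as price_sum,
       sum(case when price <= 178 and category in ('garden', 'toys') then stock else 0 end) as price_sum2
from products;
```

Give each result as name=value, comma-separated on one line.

[soylent_sum: supplier <> 'Soylent' and price >= 171]
sku=X86: ✗
sku=X55: ✗
sku=X83: ✗
sku=X82: ✗
sku=X20: ✓ → 349
sku=X60: ✓ → 7
sku=X74: ✓ → 228
sku=X26: ✗
sku=X45: ✓ → 289
sku=X24: ✓ → 455
sku=X31: ✗
sku=X98: ✗
sku=X43: ✓ → 91
soylent_sum = 349 + 7 + 228 + 289 + 455 + 91 = 1419
—
[price_sum: price >= 160 and supplier in ('Acme', 'Umbra')]
sku=X86: ✗
sku=X55: ✗
sku=X83: ✗
sku=X82: ✗
sku=X20: ✓ → 349
sku=X60: ✓ → 7
sku=X74: ✗
sku=X26: ✗
sku=X45: ✗
sku=X24: ✗
sku=X31: ✗
sku=X98: ✗
sku=X43: ✗
price_sum = 349 + 7 = 356
—
[price_sum2: price <= 178 and category in ('garden', 'toys')]
sku=X86: ✓ → 393
sku=X55: ✗
sku=X83: ✗
sku=X82: ✗
sku=X20: ✗
sku=X60: ✗
sku=X74: ✗
sku=X26: ✗
sku=X45: ✗
sku=X24: ✗
sku=X31: ✗
sku=X98: ✗
sku=X43: ✗
price_sum2 = 393

soylent_sum=1419, price_sum=356, price_sum2=393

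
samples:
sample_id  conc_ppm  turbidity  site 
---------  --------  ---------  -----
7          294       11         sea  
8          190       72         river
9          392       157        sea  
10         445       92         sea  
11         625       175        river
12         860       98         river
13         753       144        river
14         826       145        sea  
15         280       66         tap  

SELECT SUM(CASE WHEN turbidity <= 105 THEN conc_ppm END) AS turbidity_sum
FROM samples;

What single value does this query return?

sample_id=7: ✓ → 294
sample_id=8: ✓ → 190
sample_id=9: ✗
sample_id=10: ✓ → 445
sample_id=11: ✗
sample_id=12: ✓ → 860
sample_id=13: ✗
sample_id=14: ✗
sample_id=15: ✓ → 280
turbidity_sum = 294 + 190 + 445 + 860 + 280 = 2069

2069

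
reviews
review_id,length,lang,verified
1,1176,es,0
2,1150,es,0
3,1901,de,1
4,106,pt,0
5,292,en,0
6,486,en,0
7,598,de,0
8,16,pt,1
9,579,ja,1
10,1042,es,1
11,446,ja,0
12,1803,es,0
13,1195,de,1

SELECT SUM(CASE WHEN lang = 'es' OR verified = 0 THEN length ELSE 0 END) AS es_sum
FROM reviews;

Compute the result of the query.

7099

review_id=1: ✓ → 1176
review_id=2: ✓ → 1150
review_id=3: ✗
review_id=4: ✓ → 106
review_id=5: ✓ → 292
review_id=6: ✓ → 486
review_id=7: ✓ → 598
review_id=8: ✗
review_id=9: ✗
review_id=10: ✓ → 1042
review_id=11: ✓ → 446
review_id=12: ✓ → 1803
review_id=13: ✗
es_sum = 1176 + 1150 + 106 + 292 + 486 + 598 + 1042 + 446 + 1803 = 7099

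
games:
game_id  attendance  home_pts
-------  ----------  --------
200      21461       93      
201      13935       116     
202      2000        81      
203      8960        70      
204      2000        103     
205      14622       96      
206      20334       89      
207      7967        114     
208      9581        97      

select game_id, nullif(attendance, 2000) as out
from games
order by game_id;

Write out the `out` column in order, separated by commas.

game_id=200: attendance=21461 vs 2000: differ → 21461
game_id=201: attendance=13935 vs 2000: differ → 13935
game_id=202: attendance=2000 vs 2000: equal → NULL
game_id=203: attendance=8960 vs 2000: differ → 8960
game_id=204: attendance=2000 vs 2000: equal → NULL
game_id=205: attendance=14622 vs 2000: differ → 14622
game_id=206: attendance=20334 vs 2000: differ → 20334
game_id=207: attendance=7967 vs 2000: differ → 7967
game_id=208: attendance=9581 vs 2000: differ → 9581

21461, 13935, NULL, 8960, NULL, 14622, 20334, 7967, 9581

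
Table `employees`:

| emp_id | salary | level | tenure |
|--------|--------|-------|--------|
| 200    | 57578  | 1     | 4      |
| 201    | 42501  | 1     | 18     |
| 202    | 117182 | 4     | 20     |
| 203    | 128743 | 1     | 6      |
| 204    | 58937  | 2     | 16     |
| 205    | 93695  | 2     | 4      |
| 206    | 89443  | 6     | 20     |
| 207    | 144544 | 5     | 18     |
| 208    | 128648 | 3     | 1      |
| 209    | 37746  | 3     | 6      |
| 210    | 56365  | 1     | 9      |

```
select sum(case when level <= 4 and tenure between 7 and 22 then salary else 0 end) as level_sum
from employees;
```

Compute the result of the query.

emp_id=200: ✗
emp_id=201: ✓ → 42501
emp_id=202: ✓ → 117182
emp_id=203: ✗
emp_id=204: ✓ → 58937
emp_id=205: ✗
emp_id=206: ✗
emp_id=207: ✗
emp_id=208: ✗
emp_id=209: ✗
emp_id=210: ✓ → 56365
level_sum = 42501 + 117182 + 58937 + 56365 = 274985

274985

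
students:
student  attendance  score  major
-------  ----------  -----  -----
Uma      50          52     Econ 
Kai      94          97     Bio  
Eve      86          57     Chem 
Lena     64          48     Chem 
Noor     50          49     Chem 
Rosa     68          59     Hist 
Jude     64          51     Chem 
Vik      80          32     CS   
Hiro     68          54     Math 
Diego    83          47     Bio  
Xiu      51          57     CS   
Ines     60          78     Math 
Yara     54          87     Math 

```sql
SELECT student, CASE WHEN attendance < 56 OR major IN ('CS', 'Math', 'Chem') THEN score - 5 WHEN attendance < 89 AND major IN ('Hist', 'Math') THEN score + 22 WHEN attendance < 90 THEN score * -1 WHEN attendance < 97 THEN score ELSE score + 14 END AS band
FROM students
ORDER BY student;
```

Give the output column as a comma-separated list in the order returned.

-47, 52, 49, 73, 46, 97, 43, 44, 81, 47, 27, 52, 82

student=Diego: attendance < 90 → -47
student=Eve: attendance < 56 OR major IN ('CS', 'Math', 'Chem') → 52
student=Hiro: attendance < 56 OR major IN ('CS', 'Math', 'Chem') → 49
student=Ines: attendance < 56 OR major IN ('CS', 'Math', 'Chem') → 73
student=Jude: attendance < 56 OR major IN ('CS', 'Math', 'Chem') → 46
student=Kai: attendance < 97 → 97
student=Lena: attendance < 56 OR major IN ('CS', 'Math', 'Chem') → 43
student=Noor: attendance < 56 OR major IN ('CS', 'Math', 'Chem') → 44
student=Rosa: attendance < 89 AND major IN ('Hist', 'Math') → 81
student=Uma: attendance < 56 OR major IN ('CS', 'Math', 'Chem') → 47
student=Vik: attendance < 56 OR major IN ('CS', 'Math', 'Chem') → 27
student=Xiu: attendance < 56 OR major IN ('CS', 'Math', 'Chem') → 52
student=Yara: attendance < 56 OR major IN ('CS', 'Math', 'Chem') → 82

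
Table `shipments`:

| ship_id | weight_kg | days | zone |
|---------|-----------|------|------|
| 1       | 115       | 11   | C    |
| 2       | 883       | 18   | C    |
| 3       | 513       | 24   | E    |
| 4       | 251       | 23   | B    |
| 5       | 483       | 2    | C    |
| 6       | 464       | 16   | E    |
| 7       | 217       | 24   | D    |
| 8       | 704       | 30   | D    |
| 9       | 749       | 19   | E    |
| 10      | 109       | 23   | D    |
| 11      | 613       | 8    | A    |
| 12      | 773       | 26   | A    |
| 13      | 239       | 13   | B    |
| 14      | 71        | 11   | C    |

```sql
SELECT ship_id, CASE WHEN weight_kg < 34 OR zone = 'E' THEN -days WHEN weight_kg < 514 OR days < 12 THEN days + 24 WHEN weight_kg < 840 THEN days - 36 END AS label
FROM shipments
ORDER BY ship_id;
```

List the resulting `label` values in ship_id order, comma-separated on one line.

35, NULL, -24, 47, 26, -16, 48, -6, -19, 47, 32, -10, 37, 35

ship_id=1: weight_kg < 514 OR days < 12 → 35
ship_id=2: (no match → NULL) → NULL
ship_id=3: weight_kg < 34 OR zone = 'E' → -24
ship_id=4: weight_kg < 514 OR days < 12 → 47
ship_id=5: weight_kg < 514 OR days < 12 → 26
ship_id=6: weight_kg < 34 OR zone = 'E' → -16
ship_id=7: weight_kg < 514 OR days < 12 → 48
ship_id=8: weight_kg < 840 → -6
ship_id=9: weight_kg < 34 OR zone = 'E' → -19
ship_id=10: weight_kg < 514 OR days < 12 → 47
ship_id=11: weight_kg < 514 OR days < 12 → 32
ship_id=12: weight_kg < 840 → -10
ship_id=13: weight_kg < 514 OR days < 12 → 37
ship_id=14: weight_kg < 514 OR days < 12 → 35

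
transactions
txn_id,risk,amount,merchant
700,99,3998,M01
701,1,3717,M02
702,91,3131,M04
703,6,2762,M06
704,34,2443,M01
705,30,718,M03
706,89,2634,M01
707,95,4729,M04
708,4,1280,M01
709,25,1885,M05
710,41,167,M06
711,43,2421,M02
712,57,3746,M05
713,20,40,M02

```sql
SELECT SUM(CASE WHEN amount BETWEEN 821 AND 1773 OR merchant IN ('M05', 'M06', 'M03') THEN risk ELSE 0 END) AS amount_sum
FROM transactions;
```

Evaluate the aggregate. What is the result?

163

txn_id=700: ✗
txn_id=701: ✗
txn_id=702: ✗
txn_id=703: ✓ → 6
txn_id=704: ✗
txn_id=705: ✓ → 30
txn_id=706: ✗
txn_id=707: ✗
txn_id=708: ✓ → 4
txn_id=709: ✓ → 25
txn_id=710: ✓ → 41
txn_id=711: ✗
txn_id=712: ✓ → 57
txn_id=713: ✗
amount_sum = 6 + 30 + 4 + 25 + 41 + 57 = 163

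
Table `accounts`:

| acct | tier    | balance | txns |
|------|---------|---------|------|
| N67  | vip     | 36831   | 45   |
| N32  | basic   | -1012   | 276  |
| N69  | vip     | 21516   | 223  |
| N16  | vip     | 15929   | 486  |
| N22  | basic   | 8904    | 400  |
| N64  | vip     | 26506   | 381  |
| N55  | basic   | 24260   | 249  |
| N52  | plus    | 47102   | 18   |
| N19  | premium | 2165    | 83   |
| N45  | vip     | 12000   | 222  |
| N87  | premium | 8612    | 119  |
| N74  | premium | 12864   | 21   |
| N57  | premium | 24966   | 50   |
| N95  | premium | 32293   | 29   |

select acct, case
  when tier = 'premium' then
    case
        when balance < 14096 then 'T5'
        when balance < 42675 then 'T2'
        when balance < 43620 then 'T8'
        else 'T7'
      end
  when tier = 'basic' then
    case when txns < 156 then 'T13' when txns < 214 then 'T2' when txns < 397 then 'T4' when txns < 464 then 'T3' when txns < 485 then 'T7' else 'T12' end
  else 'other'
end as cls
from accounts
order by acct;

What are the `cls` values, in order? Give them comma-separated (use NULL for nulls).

acct=N16: tier='vip' → outer ELSE → other
acct=N19: tier='premium' → inner[balance < 14096] → T5
acct=N22: tier='basic' → inner[txns < 464] → T3
acct=N32: tier='basic' → inner[txns < 397] → T4
acct=N45: tier='vip' → outer ELSE → other
acct=N52: tier='plus' → outer ELSE → other
acct=N55: tier='basic' → inner[txns < 397] → T4
acct=N57: tier='premium' → inner[balance < 42675] → T2
acct=N64: tier='vip' → outer ELSE → other
acct=N67: tier='vip' → outer ELSE → other
acct=N69: tier='vip' → outer ELSE → other
acct=N74: tier='premium' → inner[balance < 14096] → T5
acct=N87: tier='premium' → inner[balance < 14096] → T5
acct=N95: tier='premium' → inner[balance < 42675] → T2

other, T5, T3, T4, other, other, T4, T2, other, other, other, T5, T5, T2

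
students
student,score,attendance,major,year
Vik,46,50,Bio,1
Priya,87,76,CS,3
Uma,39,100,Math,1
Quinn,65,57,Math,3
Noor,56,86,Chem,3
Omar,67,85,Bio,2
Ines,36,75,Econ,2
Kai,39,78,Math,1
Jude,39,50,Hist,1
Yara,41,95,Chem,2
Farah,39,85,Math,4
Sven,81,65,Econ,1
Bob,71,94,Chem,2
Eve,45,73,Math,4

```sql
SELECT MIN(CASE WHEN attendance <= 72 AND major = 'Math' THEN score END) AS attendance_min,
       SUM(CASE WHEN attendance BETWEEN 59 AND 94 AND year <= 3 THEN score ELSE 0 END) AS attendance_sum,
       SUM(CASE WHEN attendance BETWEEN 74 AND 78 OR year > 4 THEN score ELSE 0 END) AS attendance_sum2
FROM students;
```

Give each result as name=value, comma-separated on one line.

[attendance_min: attendance <= 72 AND major = 'Math']
student=Vik: ✗
student=Priya: ✗
student=Uma: ✗
student=Quinn: ✓ → 65
student=Noor: ✗
student=Omar: ✗
student=Ines: ✗
student=Kai: ✗
student=Jude: ✗
student=Yara: ✗
student=Farah: ✗
student=Sven: ✗
student=Bob: ✗
student=Eve: ✗
attendance_min = MIN(65) = 65
—
[attendance_sum: attendance BETWEEN 59 AND 94 AND year <= 3]
student=Vik: ✗
student=Priya: ✓ → 87
student=Uma: ✗
student=Quinn: ✗
student=Noor: ✓ → 56
student=Omar: ✓ → 67
student=Ines: ✓ → 36
student=Kai: ✓ → 39
student=Jude: ✗
student=Yara: ✗
student=Farah: ✗
student=Sven: ✓ → 81
student=Bob: ✓ → 71
student=Eve: ✗
attendance_sum = 87 + 56 + 67 + 36 + 39 + 81 + 71 = 437
—
[attendance_sum2: attendance BETWEEN 74 AND 78 OR year > 4]
student=Vik: ✗
student=Priya: ✓ → 87
student=Uma: ✗
student=Quinn: ✗
student=Noor: ✗
student=Omar: ✗
student=Ines: ✓ → 36
student=Kai: ✓ → 39
student=Jude: ✗
student=Yara: ✗
student=Farah: ✗
student=Sven: ✗
student=Bob: ✗
student=Eve: ✗
attendance_sum2 = 87 + 36 + 39 = 162

attendance_min=65, attendance_sum=437, attendance_sum2=162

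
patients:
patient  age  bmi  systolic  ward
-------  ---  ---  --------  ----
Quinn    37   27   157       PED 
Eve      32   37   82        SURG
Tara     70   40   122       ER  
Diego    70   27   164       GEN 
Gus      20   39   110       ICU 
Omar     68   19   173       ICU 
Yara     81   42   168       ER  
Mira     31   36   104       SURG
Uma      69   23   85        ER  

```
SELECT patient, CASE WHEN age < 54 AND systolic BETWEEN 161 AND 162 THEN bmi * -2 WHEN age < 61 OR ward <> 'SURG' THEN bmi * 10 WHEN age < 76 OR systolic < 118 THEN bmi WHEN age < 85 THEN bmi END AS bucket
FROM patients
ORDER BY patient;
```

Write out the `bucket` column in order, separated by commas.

patient=Diego: age < 61 OR ward <> 'SURG' → 270
patient=Eve: age < 61 OR ward <> 'SURG' → 370
patient=Gus: age < 61 OR ward <> 'SURG' → 390
patient=Mira: age < 61 OR ward <> 'SURG' → 360
patient=Omar: age < 61 OR ward <> 'SURG' → 190
patient=Quinn: age < 61 OR ward <> 'SURG' → 270
patient=Tara: age < 61 OR ward <> 'SURG' → 400
patient=Uma: age < 61 OR ward <> 'SURG' → 230
patient=Yara: age < 61 OR ward <> 'SURG' → 420

270, 370, 390, 360, 190, 270, 400, 230, 420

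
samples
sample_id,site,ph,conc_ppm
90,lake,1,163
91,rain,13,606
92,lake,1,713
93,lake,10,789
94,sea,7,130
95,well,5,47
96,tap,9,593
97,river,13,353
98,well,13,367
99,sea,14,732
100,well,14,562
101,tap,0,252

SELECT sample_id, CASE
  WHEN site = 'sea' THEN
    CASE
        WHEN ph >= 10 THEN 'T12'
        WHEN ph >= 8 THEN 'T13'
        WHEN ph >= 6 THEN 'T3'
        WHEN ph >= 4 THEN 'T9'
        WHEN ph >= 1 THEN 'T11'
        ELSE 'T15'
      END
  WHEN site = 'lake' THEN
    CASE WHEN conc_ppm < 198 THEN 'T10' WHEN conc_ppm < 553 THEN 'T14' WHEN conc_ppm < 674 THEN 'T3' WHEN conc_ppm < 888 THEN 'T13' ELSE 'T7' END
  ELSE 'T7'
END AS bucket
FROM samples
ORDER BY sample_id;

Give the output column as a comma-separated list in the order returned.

T10, T7, T13, T13, T3, T7, T7, T7, T7, T12, T7, T7

sample_id=90: site='lake' → inner[conc_ppm < 198] → T10
sample_id=91: site='rain' → outer ELSE → T7
sample_id=92: site='lake' → inner[conc_ppm < 888] → T13
sample_id=93: site='lake' → inner[conc_ppm < 888] → T13
sample_id=94: site='sea' → inner[ph >= 6] → T3
sample_id=95: site='well' → outer ELSE → T7
sample_id=96: site='tap' → outer ELSE → T7
sample_id=97: site='river' → outer ELSE → T7
sample_id=98: site='well' → outer ELSE → T7
sample_id=99: site='sea' → inner[ph >= 10] → T12
sample_id=100: site='well' → outer ELSE → T7
sample_id=101: site='tap' → outer ELSE → T7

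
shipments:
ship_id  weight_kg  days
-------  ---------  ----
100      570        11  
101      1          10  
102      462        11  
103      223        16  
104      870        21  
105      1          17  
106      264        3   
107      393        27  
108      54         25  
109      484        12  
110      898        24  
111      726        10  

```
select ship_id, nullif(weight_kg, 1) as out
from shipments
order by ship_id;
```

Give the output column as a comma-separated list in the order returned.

570, NULL, 462, 223, 870, NULL, 264, 393, 54, 484, 898, 726

ship_id=100: weight_kg=570 vs 1: differ → 570
ship_id=101: weight_kg=1 vs 1: equal → NULL
ship_id=102: weight_kg=462 vs 1: differ → 462
ship_id=103: weight_kg=223 vs 1: differ → 223
ship_id=104: weight_kg=870 vs 1: differ → 870
ship_id=105: weight_kg=1 vs 1: equal → NULL
ship_id=106: weight_kg=264 vs 1: differ → 264
ship_id=107: weight_kg=393 vs 1: differ → 393
ship_id=108: weight_kg=54 vs 1: differ → 54
ship_id=109: weight_kg=484 vs 1: differ → 484
ship_id=110: weight_kg=898 vs 1: differ → 898
ship_id=111: weight_kg=726 vs 1: differ → 726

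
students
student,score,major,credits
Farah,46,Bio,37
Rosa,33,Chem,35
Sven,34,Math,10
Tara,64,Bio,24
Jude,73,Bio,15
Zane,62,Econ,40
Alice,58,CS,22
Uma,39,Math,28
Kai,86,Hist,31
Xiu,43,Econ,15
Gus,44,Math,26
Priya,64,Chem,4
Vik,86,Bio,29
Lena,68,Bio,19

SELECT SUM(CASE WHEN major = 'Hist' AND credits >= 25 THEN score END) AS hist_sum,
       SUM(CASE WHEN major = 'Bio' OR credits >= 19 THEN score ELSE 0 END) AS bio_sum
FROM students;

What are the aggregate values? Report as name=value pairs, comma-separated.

hist_sum=86, bio_sum=659

[hist_sum: major = 'Hist' AND credits >= 25]
student=Farah: ✗
student=Rosa: ✗
student=Sven: ✗
student=Tara: ✗
student=Jude: ✗
student=Zane: ✗
student=Alice: ✗
student=Uma: ✗
student=Kai: ✓ → 86
student=Xiu: ✗
student=Gus: ✗
student=Priya: ✗
student=Vik: ✗
student=Lena: ✗
hist_sum = 86
—
[bio_sum: major = 'Bio' OR credits >= 19]
student=Farah: ✓ → 46
student=Rosa: ✓ → 33
student=Sven: ✗
student=Tara: ✓ → 64
student=Jude: ✓ → 73
student=Zane: ✓ → 62
student=Alice: ✓ → 58
student=Uma: ✓ → 39
student=Kai: ✓ → 86
student=Xiu: ✗
student=Gus: ✓ → 44
student=Priya: ✗
student=Vik: ✓ → 86
student=Lena: ✓ → 68
bio_sum = 46 + 33 + 64 + 73 + 62 + 58 + 39 + 86 + 44 + 86 + 68 = 659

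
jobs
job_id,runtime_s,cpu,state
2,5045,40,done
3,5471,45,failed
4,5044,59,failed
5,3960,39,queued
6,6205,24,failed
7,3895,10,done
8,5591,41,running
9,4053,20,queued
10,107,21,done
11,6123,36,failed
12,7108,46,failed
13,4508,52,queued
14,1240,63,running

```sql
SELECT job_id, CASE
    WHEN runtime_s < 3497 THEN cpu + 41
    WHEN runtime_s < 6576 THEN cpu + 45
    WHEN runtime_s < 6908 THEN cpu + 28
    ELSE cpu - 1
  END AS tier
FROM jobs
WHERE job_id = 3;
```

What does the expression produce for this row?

90

job_id = 3: runtime_s=5471, cpu=45, state=failed.
runtime_s < 3497 → false
runtime_s < 6576 → true → 90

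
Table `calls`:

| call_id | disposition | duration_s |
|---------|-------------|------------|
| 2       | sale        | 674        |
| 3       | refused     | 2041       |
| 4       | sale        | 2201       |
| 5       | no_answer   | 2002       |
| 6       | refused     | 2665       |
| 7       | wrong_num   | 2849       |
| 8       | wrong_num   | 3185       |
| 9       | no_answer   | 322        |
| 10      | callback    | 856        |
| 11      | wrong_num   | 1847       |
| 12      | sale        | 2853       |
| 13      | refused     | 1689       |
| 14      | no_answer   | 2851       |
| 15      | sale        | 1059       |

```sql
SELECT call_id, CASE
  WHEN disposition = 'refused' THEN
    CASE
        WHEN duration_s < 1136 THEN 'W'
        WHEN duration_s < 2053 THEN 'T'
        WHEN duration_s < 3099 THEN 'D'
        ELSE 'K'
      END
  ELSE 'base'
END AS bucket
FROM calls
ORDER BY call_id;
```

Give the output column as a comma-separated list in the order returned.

base, T, base, base, D, base, base, base, base, base, base, T, base, base

call_id=2: disposition='sale' → outer ELSE → base
call_id=3: disposition='refused' → inner[duration_s < 2053] → T
call_id=4: disposition='sale' → outer ELSE → base
call_id=5: disposition='no_answer' → outer ELSE → base
call_id=6: disposition='refused' → inner[duration_s < 3099] → D
call_id=7: disposition='wrong_num' → outer ELSE → base
call_id=8: disposition='wrong_num' → outer ELSE → base
call_id=9: disposition='no_answer' → outer ELSE → base
call_id=10: disposition='callback' → outer ELSE → base
call_id=11: disposition='wrong_num' → outer ELSE → base
call_id=12: disposition='sale' → outer ELSE → base
call_id=13: disposition='refused' → inner[duration_s < 2053] → T
call_id=14: disposition='no_answer' → outer ELSE → base
call_id=15: disposition='sale' → outer ELSE → base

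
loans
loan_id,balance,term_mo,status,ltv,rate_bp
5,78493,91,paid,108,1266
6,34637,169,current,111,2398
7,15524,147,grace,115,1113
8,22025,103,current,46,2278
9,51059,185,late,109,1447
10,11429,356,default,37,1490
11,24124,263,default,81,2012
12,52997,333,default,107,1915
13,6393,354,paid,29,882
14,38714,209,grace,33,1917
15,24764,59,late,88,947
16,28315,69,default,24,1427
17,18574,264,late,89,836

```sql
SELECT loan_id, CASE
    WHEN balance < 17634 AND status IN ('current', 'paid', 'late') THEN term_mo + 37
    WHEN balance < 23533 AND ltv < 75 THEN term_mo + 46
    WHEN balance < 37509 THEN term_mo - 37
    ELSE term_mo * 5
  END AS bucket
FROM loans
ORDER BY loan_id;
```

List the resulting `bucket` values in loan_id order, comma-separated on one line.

loan_id=5: ELSE → 455
loan_id=6: balance < 37509 → 132
loan_id=7: balance < 37509 → 110
loan_id=8: balance < 23533 AND ltv < 75 → 149
loan_id=9: ELSE → 925
loan_id=10: balance < 23533 AND ltv < 75 → 402
loan_id=11: balance < 37509 → 226
loan_id=12: ELSE → 1665
loan_id=13: balance < 17634 AND status IN ('current', 'paid', 'late') → 391
loan_id=14: ELSE → 1045
loan_id=15: balance < 37509 → 22
loan_id=16: balance < 37509 → 32
loan_id=17: balance < 37509 → 227

455, 132, 110, 149, 925, 402, 226, 1665, 391, 1045, 22, 32, 227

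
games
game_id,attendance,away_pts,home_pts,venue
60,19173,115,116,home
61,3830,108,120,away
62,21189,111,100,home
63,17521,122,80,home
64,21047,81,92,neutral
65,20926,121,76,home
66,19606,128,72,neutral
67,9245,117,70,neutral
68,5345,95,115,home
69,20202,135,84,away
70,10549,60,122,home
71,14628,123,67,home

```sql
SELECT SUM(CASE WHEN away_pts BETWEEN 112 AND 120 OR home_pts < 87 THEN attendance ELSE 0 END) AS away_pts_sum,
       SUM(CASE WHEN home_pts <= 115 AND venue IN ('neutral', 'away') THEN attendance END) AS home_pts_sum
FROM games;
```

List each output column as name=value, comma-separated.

[away_pts_sum: away_pts BETWEEN 112 AND 120 OR home_pts < 87]
game_id=60: ✓ → 19173
game_id=61: ✗
game_id=62: ✗
game_id=63: ✓ → 17521
game_id=64: ✗
game_id=65: ✓ → 20926
game_id=66: ✓ → 19606
game_id=67: ✓ → 9245
game_id=68: ✗
game_id=69: ✓ → 20202
game_id=70: ✗
game_id=71: ✓ → 14628
away_pts_sum = 19173 + 17521 + 20926 + 19606 + 9245 + 20202 + 14628 = 121301
—
[home_pts_sum: home_pts <= 115 AND venue IN ('neutral', 'away')]
game_id=60: ✗
game_id=61: ✗
game_id=62: ✗
game_id=63: ✗
game_id=64: ✓ → 21047
game_id=65: ✗
game_id=66: ✓ → 19606
game_id=67: ✓ → 9245
game_id=68: ✗
game_id=69: ✓ → 20202
game_id=70: ✗
game_id=71: ✗
home_pts_sum = 21047 + 19606 + 9245 + 20202 = 70100

away_pts_sum=121301, home_pts_sum=70100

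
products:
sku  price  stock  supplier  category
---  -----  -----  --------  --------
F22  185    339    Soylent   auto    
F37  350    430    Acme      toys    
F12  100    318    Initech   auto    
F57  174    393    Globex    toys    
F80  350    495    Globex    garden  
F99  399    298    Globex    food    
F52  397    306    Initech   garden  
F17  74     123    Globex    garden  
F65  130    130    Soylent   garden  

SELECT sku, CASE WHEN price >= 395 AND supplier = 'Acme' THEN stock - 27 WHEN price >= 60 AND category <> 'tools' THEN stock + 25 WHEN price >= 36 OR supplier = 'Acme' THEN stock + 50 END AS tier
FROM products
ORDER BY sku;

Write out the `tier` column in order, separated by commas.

sku=F12: price >= 60 AND category <> 'tools' → 343
sku=F17: price >= 60 AND category <> 'tools' → 148
sku=F22: price >= 60 AND category <> 'tools' → 364
sku=F37: price >= 60 AND category <> 'tools' → 455
sku=F52: price >= 60 AND category <> 'tools' → 331
sku=F57: price >= 60 AND category <> 'tools' → 418
sku=F65: price >= 60 AND category <> 'tools' → 155
sku=F80: price >= 60 AND category <> 'tools' → 520
sku=F99: price >= 60 AND category <> 'tools' → 323

343, 148, 364, 455, 331, 418, 155, 520, 323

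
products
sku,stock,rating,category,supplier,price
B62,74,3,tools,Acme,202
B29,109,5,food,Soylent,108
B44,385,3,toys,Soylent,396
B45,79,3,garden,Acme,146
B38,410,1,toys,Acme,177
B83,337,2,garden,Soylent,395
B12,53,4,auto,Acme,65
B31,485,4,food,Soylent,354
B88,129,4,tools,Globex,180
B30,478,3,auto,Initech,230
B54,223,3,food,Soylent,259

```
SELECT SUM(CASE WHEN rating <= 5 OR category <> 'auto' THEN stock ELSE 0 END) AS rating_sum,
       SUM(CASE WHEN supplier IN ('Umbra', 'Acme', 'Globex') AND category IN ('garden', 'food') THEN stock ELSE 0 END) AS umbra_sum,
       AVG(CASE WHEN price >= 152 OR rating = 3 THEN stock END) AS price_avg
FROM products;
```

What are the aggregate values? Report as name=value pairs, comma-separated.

rating_sum=2762, umbra_sum=79, price_avg=288.8888888889

[rating_sum: rating <= 5 OR category <> 'auto']
sku=B62: ✓ → 74
sku=B29: ✓ → 109
sku=B44: ✓ → 385
sku=B45: ✓ → 79
sku=B38: ✓ → 410
sku=B83: ✓ → 337
sku=B12: ✓ → 53
sku=B31: ✓ → 485
sku=B88: ✓ → 129
sku=B30: ✓ → 478
sku=B54: ✓ → 223
rating_sum = 74 + 109 + 385 + 79 + 410 + 337 + 53 + 485 + 129 + 478 + 223 = 2762
—
[umbra_sum: supplier IN ('Umbra', 'Acme', 'Globex') AND category IN ('garden', 'food')]
sku=B62: ✗
sku=B29: ✗
sku=B44: ✗
sku=B45: ✓ → 79
sku=B38: ✗
sku=B83: ✗
sku=B12: ✗
sku=B31: ✗
sku=B88: ✗
sku=B30: ✗
sku=B54: ✗
umbra_sum = 79
—
[price_avg: price >= 152 OR rating = 3]
sku=B62: ✓ → 74
sku=B29: ✗
sku=B44: ✓ → 385
sku=B45: ✓ → 79
sku=B38: ✓ → 410
sku=B83: ✓ → 337
sku=B12: ✗
sku=B31: ✓ → 485
sku=B88: ✓ → 129
sku=B30: ✓ → 478
sku=B54: ✓ → 223
price_avg = (74 + 385 + 79 + 410 + 337 + 485 + 129 + 478 + 223) / 9 = 288.8888888889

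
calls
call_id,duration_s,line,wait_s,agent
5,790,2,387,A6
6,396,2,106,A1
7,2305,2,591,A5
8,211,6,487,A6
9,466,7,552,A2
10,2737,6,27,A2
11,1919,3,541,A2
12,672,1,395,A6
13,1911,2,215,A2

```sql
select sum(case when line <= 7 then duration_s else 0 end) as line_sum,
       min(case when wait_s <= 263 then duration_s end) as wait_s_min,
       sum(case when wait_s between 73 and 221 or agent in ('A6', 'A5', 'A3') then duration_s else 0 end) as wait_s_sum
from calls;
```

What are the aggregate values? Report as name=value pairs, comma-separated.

line_sum=11407, wait_s_min=396, wait_s_sum=6285

[line_sum: line <= 7]
call_id=5: ✓ → 790
call_id=6: ✓ → 396
call_id=7: ✓ → 2305
call_id=8: ✓ → 211
call_id=9: ✓ → 466
call_id=10: ✓ → 2737
call_id=11: ✓ → 1919
call_id=12: ✓ → 672
call_id=13: ✓ → 1911
line_sum = 790 + 396 + 2305 + 211 + 466 + 2737 + 1919 + 672 + 1911 = 11407
—
[wait_s_min: wait_s <= 263]
call_id=5: ✗
call_id=6: ✓ → 396
call_id=7: ✗
call_id=8: ✗
call_id=9: ✗
call_id=10: ✓ → 2737
call_id=11: ✗
call_id=12: ✗
call_id=13: ✓ → 1911
wait_s_min = MIN(396, 2737, 1911) = 396
—
[wait_s_sum: wait_s between 73 and 221 or agent in ('A6', 'A5', 'A3')]
call_id=5: ✓ → 790
call_id=6: ✓ → 396
call_id=7: ✓ → 2305
call_id=8: ✓ → 211
call_id=9: ✗
call_id=10: ✗
call_id=11: ✗
call_id=12: ✓ → 672
call_id=13: ✓ → 1911
wait_s_sum = 790 + 396 + 2305 + 211 + 672 + 1911 = 6285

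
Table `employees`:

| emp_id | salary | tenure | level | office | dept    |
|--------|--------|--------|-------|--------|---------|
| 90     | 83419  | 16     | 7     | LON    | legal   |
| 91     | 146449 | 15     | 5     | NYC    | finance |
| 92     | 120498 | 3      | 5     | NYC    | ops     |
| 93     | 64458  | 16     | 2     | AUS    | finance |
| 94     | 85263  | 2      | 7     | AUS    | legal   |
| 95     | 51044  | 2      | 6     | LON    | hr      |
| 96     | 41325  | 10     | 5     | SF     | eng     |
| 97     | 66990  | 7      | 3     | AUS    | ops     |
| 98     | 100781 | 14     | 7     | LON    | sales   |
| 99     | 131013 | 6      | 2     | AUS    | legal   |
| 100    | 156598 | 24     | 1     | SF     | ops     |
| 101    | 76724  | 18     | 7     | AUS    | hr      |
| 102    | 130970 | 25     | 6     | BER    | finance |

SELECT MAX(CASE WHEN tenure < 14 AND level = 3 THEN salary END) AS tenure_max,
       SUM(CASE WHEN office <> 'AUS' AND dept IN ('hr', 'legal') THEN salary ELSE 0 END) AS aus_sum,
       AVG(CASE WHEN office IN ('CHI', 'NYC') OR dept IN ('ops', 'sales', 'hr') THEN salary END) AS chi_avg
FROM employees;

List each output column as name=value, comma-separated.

[tenure_max: tenure < 14 AND level = 3]
emp_id=90: ✗
emp_id=91: ✗
emp_id=92: ✗
emp_id=93: ✗
emp_id=94: ✗
emp_id=95: ✗
emp_id=96: ✗
emp_id=97: ✓ → 66990
emp_id=98: ✗
emp_id=99: ✗
emp_id=100: ✗
emp_id=101: ✗
emp_id=102: ✗
tenure_max = MAX(66990) = 66990
—
[aus_sum: office <> 'AUS' AND dept IN ('hr', 'legal')]
emp_id=90: ✓ → 83419
emp_id=91: ✗
emp_id=92: ✗
emp_id=93: ✗
emp_id=94: ✗
emp_id=95: ✓ → 51044
emp_id=96: ✗
emp_id=97: ✗
emp_id=98: ✗
emp_id=99: ✗
emp_id=100: ✗
emp_id=101: ✗
emp_id=102: ✗
aus_sum = 83419 + 51044 = 134463
—
[chi_avg: office IN ('CHI', 'NYC') OR dept IN ('ops', 'sales', 'hr')]
emp_id=90: ✗
emp_id=91: ✓ → 146449
emp_id=92: ✓ → 120498
emp_id=93: ✗
emp_id=94: ✗
emp_id=95: ✓ → 51044
emp_id=96: ✗
emp_id=97: ✓ → 66990
emp_id=98: ✓ → 100781
emp_id=99: ✗
emp_id=100: ✓ → 156598
emp_id=101: ✓ → 76724
emp_id=102: ✗
chi_avg = (146449 + 120498 + 51044 + 66990 + 100781 + 156598 + 76724) / 7 = 102726.2857142857

tenure_max=66990, aus_sum=134463, chi_avg=102726.2857142857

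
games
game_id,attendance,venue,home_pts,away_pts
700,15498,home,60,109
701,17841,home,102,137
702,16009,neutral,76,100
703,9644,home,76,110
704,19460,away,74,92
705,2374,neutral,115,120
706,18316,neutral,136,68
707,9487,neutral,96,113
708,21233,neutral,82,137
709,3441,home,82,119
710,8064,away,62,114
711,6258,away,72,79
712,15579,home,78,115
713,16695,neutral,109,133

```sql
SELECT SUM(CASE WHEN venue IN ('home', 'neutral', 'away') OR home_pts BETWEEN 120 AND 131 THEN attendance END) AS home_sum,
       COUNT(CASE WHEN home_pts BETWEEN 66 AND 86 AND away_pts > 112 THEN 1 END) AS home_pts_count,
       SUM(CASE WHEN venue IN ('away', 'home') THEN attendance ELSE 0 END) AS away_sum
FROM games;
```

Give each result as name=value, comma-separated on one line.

home_sum=179899, home_pts_count=3, away_sum=95785

[home_sum: venue IN ('home', 'neutral', 'away') OR home_pts BETWEEN 120 AND 131]
game_id=700: ✓ → 15498
game_id=701: ✓ → 17841
game_id=702: ✓ → 16009
game_id=703: ✓ → 9644
game_id=704: ✓ → 19460
game_id=705: ✓ → 2374
game_id=706: ✓ → 18316
game_id=707: ✓ → 9487
game_id=708: ✓ → 21233
game_id=709: ✓ → 3441
game_id=710: ✓ → 8064
game_id=711: ✓ → 6258
game_id=712: ✓ → 15579
game_id=713: ✓ → 16695
home_sum = 15498 + 17841 + 16009 + 9644 + 19460 + 2374 + 18316 + 9487 + 21233 + 3441 + 8064 + 6258 + 15579 + 16695 = 179899
—
[home_pts_count: home_pts BETWEEN 66 AND 86 AND away_pts > 112]
game_id=700: ✗
game_id=701: ✗
game_id=702: ✗
game_id=703: ✗
game_id=704: ✗
game_id=705: ✗
game_id=706: ✗
game_id=707: ✗
game_id=708: ✓ → 1
game_id=709: ✓ → 1
game_id=710: ✗
game_id=711: ✗
game_id=712: ✓ → 1
game_id=713: ✗
home_pts_count = COUNT(1, 1, 1) = 3
—
[away_sum: venue IN ('away', 'home')]
game_id=700: ✓ → 15498
game_id=701: ✓ → 17841
game_id=702: ✗
game_id=703: ✓ → 9644
game_id=704: ✓ → 19460
game_id=705: ✗
game_id=706: ✗
game_id=707: ✗
game_id=708: ✗
game_id=709: ✓ → 3441
game_id=710: ✓ → 8064
game_id=711: ✓ → 6258
game_id=712: ✓ → 15579
game_id=713: ✗
away_sum = 15498 + 17841 + 9644 + 19460 + 3441 + 8064 + 6258 + 15579 = 95785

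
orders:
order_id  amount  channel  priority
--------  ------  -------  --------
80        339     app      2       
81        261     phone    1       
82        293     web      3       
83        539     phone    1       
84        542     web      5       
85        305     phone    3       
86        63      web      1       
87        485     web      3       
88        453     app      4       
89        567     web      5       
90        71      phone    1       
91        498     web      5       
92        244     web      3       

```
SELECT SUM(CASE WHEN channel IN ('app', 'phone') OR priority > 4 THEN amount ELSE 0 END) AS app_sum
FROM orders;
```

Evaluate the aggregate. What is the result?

3575

order_id=80: ✓ → 339
order_id=81: ✓ → 261
order_id=82: ✗
order_id=83: ✓ → 539
order_id=84: ✓ → 542
order_id=85: ✓ → 305
order_id=86: ✗
order_id=87: ✗
order_id=88: ✓ → 453
order_id=89: ✓ → 567
order_id=90: ✓ → 71
order_id=91: ✓ → 498
order_id=92: ✗
app_sum = 339 + 261 + 539 + 542 + 305 + 453 + 567 + 71 + 498 = 3575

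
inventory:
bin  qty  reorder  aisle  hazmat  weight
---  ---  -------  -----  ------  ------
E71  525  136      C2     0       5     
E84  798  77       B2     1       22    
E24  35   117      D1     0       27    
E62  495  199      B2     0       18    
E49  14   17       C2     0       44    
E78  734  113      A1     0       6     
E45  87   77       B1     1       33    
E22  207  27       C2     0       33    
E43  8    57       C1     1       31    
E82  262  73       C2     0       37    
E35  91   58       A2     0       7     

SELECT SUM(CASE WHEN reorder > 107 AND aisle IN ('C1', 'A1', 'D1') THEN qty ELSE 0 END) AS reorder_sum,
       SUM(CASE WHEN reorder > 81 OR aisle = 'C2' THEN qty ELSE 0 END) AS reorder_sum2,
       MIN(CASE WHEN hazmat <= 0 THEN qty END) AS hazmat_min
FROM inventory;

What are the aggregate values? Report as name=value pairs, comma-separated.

reorder_sum=769, reorder_sum2=2272, hazmat_min=14

[reorder_sum: reorder > 107 AND aisle IN ('C1', 'A1', 'D1')]
bin=E71: ✗
bin=E84: ✗
bin=E24: ✓ → 35
bin=E62: ✗
bin=E49: ✗
bin=E78: ✓ → 734
bin=E45: ✗
bin=E22: ✗
bin=E43: ✗
bin=E82: ✗
bin=E35: ✗
reorder_sum = 35 + 734 = 769
—
[reorder_sum2: reorder > 81 OR aisle = 'C2']
bin=E71: ✓ → 525
bin=E84: ✗
bin=E24: ✓ → 35
bin=E62: ✓ → 495
bin=E49: ✓ → 14
bin=E78: ✓ → 734
bin=E45: ✗
bin=E22: ✓ → 207
bin=E43: ✗
bin=E82: ✓ → 262
bin=E35: ✗
reorder_sum2 = 525 + 35 + 495 + 14 + 734 + 207 + 262 = 2272
—
[hazmat_min: hazmat <= 0]
bin=E71: ✓ → 525
bin=E84: ✗
bin=E24: ✓ → 35
bin=E62: ✓ → 495
bin=E49: ✓ → 14
bin=E78: ✓ → 734
bin=E45: ✗
bin=E22: ✓ → 207
bin=E43: ✗
bin=E82: ✓ → 262
bin=E35: ✓ → 91
hazmat_min = MIN(525, 35, 495, 14, 734, 207, 262, 91) = 14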